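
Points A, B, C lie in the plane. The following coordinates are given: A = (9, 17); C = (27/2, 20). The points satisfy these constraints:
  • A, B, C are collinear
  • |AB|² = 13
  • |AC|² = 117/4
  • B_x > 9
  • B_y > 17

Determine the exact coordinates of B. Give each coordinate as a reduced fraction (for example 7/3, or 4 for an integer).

B = (12, 19)

1. B_x = 12  [[A, B, C are collinear ⇒ 3x-9/2y+99/2=0] ∩ [|B−(9, 17)|²=13]]
2. B_y = 19  [[A, B, C are collinear ⇒ 3x-9/2y+99/2=0] ∩ [|B−(9, 17)|²=13]]
   so B = (12, 19)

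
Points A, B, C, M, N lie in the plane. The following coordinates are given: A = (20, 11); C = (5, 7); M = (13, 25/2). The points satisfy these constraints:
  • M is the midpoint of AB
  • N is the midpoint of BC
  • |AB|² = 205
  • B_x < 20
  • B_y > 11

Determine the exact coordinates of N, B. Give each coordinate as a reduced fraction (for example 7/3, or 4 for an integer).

N = (11/2, 21/2)
B = (6, 14)

1. B_x = 6  [B = 2·M−A = 2·(13, 25/2)−(20, 11)]
2. B_y = 14  [B = 2·M−A = 2·(13, 25/2)−(20, 11)]
   so B = (6, 14)
3. N_x = 11/2  [2·N = B+C = (6, 14)+(5, 7)]
4. N_y = 21/2  [2·N = B+C = (6, 14)+(5, 7)]
   so N = (11/2, 21/2)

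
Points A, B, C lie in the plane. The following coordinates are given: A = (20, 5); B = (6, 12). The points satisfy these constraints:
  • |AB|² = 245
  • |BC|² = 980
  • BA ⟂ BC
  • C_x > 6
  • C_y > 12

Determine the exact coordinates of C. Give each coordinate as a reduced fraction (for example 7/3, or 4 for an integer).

1. C_x = 20  [[BA ⟂ BC ⇒ 14x-7y=0] ∩ [|C−(6, 12)|²=980]]
2. C_y = 40  [[BA ⟂ BC ⇒ 14x-7y=0] ∩ [|C−(6, 12)|²=980]]
   so C = (20, 40)

C = (20, 40)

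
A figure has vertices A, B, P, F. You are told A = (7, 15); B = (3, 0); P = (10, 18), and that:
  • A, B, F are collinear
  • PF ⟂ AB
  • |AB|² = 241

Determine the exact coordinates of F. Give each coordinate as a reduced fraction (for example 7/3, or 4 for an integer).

1. F_x = 1915/241  [[A, B, F are collinear ⇒ 15x-4y-45=0] ∩ [PF ⟂ AB ⇒ -4x-15y+310=0]]
2. F_y = 4470/241  [[A, B, F are collinear ⇒ 15x-4y-45=0] ∩ [PF ⟂ AB ⇒ -4x-15y+310=0]]
   so F = (1915/241, 4470/241)

F = (1915/241, 4470/241)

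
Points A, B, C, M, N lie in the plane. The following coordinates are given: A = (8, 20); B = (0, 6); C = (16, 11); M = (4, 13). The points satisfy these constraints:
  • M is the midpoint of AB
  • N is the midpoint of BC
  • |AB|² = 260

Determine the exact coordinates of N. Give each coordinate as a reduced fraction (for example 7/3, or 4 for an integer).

N = (8, 17/2)

1. N_x = 8  [2·N = B+C = (0, 6)+(16, 11)]
2. N_y = 17/2  [2·N = B+C = (0, 6)+(16, 11)]
   so N = (8, 17/2)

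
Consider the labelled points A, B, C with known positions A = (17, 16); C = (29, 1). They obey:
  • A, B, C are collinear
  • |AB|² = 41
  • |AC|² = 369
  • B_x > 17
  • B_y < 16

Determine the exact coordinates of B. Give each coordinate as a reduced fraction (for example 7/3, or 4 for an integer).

B = (21, 11)

1. B_x = 21  [[A, B, C are collinear ⇒ -15x-12y+447=0] ∩ [|B−(17, 16)|²=41]]
2. B_y = 11  [[A, B, C are collinear ⇒ -15x-12y+447=0] ∩ [|B−(17, 16)|²=41]]
   so B = (21, 11)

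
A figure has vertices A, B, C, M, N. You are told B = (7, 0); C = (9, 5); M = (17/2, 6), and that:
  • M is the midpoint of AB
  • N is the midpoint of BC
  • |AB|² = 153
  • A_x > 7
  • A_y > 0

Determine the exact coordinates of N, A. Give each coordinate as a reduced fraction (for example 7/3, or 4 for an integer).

1. A_x = 10  [A = 2·M−B = 2·(17/2, 6)−(7, 0)]
2. A_y = 12  [A = 2·M−B = 2·(17/2, 6)−(7, 0)]
   so A = (10, 12)
3. N_x = 8  [2·N = B+C = (7, 0)+(9, 5)]
4. N_y = 5/2  [2·N = B+C = (7, 0)+(9, 5)]
   so N = (8, 5/2)

N = (8, 5/2)
A = (10, 12)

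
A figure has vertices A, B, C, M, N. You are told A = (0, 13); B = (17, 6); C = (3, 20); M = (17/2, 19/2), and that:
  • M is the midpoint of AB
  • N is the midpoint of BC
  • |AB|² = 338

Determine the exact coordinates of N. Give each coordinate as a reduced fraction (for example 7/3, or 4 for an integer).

1. N_x = 10  [2·N = B+C = (17, 6)+(3, 20)]
2. N_y = 13  [2·N = B+C = (17, 6)+(3, 20)]
   so N = (10, 13)

N = (10, 13)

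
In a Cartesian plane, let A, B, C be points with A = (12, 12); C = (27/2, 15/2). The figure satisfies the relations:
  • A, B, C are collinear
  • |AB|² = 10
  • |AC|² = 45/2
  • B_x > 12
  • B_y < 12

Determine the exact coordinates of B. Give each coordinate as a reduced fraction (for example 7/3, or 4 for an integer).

B = (13, 9)

1. B_x = 13  [[A, B, C are collinear ⇒ -9/2x-3/2y+72=0] ∩ [|B−(12, 12)|²=10]]
2. B_y = 9  [[A, B, C are collinear ⇒ -9/2x-3/2y+72=0] ∩ [|B−(12, 12)|²=10]]
   so B = (13, 9)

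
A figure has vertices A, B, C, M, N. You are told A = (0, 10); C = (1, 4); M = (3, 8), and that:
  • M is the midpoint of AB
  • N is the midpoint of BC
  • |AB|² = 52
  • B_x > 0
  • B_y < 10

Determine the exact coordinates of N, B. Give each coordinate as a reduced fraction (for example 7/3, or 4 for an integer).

N = (7/2, 5)
B = (6, 6)

1. B_x = 6  [B = 2·M−A = 2·(3, 8)−(0, 10)]
2. B_y = 6  [B = 2·M−A = 2·(3, 8)−(0, 10)]
   so B = (6, 6)
3. N_x = 7/2  [2·N = B+C = (6, 6)+(1, 4)]
4. N_y = 5  [2·N = B+C = (6, 6)+(1, 4)]
   so N = (7/2, 5)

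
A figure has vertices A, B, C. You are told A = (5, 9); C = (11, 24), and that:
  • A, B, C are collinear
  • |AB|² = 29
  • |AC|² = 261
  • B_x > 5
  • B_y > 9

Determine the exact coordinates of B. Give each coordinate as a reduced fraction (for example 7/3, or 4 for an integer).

1. B_x = 7  [[A, B, C are collinear ⇒ 15x-6y-21=0] ∩ [|B−(5, 9)|²=29]]
2. B_y = 14  [[A, B, C are collinear ⇒ 15x-6y-21=0] ∩ [|B−(5, 9)|²=29]]
   so B = (7, 14)

B = (7, 14)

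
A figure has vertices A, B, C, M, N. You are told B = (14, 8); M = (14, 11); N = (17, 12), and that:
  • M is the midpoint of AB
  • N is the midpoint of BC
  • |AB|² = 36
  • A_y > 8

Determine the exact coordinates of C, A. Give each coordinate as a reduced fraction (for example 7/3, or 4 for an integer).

C = (20, 16)
A = (14, 14)

1. A_x = 14  [A = 2·M−B = 2·(14, 11)−(14, 8)]
2. A_y = 14  [A = 2·M−B = 2·(14, 11)−(14, 8)]
   so A = (14, 14)
3. C_x = 20  [C = 2·N−B = 2·(17, 12)−(14, 8)]
4. C_y = 16  [C = 2·N−B = 2·(17, 12)−(14, 8)]
   so C = (20, 16)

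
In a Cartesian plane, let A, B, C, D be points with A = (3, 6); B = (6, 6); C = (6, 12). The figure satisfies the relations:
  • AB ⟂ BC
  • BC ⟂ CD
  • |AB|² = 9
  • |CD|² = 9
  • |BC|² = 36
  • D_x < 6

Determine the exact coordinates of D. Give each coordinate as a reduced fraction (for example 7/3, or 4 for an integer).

1. D_x = 3  [[BC ⟂ CD ⇒ 6y-72=0] ∩ [|D−(6, 12)|²=9]]
2. D_y = 12  [[BC ⟂ CD ⇒ 6y-72=0] ∩ [|D−(6, 12)|²=9]]
   so D = (3, 12)

D = (3, 12)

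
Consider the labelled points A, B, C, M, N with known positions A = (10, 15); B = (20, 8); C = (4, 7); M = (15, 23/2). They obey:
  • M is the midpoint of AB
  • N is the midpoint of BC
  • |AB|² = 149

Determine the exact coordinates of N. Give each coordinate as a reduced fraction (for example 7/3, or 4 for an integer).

N = (12, 15/2)

1. N_x = 12  [2·N = B+C = (20, 8)+(4, 7)]
2. N_y = 15/2  [2·N = B+C = (20, 8)+(4, 7)]
   so N = (12, 15/2)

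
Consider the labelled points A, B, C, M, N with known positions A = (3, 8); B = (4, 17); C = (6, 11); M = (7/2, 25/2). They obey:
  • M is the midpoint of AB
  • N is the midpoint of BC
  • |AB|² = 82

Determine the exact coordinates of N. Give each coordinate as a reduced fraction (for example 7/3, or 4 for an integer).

N = (5, 14)

1. N_x = 5  [2·N = B+C = (4, 17)+(6, 11)]
2. N_y = 14  [2·N = B+C = (4, 17)+(6, 11)]
   so N = (5, 14)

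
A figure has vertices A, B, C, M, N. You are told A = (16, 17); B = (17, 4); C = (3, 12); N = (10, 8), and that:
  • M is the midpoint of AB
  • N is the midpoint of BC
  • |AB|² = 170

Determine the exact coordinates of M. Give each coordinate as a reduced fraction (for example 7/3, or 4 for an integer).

1. M_x = 33/2  [2·M = A+B = (16, 17)+(17, 4)]
2. M_y = 21/2  [2·M = A+B = (16, 17)+(17, 4)]
   so M = (33/2, 21/2)

M = (33/2, 21/2)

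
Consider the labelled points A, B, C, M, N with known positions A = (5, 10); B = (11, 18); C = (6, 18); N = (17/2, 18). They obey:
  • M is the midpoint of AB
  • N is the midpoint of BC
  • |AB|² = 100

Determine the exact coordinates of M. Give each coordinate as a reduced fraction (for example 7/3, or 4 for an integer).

1. M_x = 8  [2·M = A+B = (5, 10)+(11, 18)]
2. M_y = 14  [2·M = A+B = (5, 10)+(11, 18)]
   so M = (8, 14)

M = (8, 14)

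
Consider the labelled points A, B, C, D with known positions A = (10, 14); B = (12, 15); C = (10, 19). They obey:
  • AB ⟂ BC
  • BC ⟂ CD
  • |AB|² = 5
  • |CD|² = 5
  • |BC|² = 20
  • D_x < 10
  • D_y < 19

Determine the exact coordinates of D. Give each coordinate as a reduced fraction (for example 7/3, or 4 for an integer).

1. D_x = 8  [[BC ⟂ CD ⇒ -2x+4y-56=0] ∩ [|D−(10, 19)|²=5]]
2. D_y = 18  [[BC ⟂ CD ⇒ -2x+4y-56=0] ∩ [|D−(10, 19)|²=5]]
   so D = (8, 18)

D = (8, 18)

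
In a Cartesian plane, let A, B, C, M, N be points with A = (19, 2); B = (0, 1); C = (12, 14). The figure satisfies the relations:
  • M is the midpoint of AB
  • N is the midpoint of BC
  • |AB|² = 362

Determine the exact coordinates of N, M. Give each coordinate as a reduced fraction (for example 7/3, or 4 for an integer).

1. M_x = 19/2  [2·M = A+B = (19, 2)+(0, 1)]
2. M_y = 3/2  [2·M = A+B = (19, 2)+(0, 1)]
   so M = (19/2, 3/2)
3. N_x = 6  [2·N = B+C = (0, 1)+(12, 14)]
4. N_y = 15/2  [2·N = B+C = (0, 1)+(12, 14)]
   so N = (6, 15/2)

N = (6, 15/2)
M = (19/2, 3/2)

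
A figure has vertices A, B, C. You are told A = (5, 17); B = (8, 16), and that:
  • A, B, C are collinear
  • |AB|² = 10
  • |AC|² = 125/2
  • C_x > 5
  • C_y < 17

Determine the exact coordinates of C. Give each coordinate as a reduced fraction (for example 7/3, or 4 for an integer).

1. C_x = 25/2  [[A, B, C are collinear ⇒ 1x+3y-56=0] ∩ [|C−(5, 17)|²=125/2]]
2. C_y = 29/2  [[A, B, C are collinear ⇒ 1x+3y-56=0] ∩ [|C−(5, 17)|²=125/2]]
   so C = (25/2, 29/2)

C = (25/2, 29/2)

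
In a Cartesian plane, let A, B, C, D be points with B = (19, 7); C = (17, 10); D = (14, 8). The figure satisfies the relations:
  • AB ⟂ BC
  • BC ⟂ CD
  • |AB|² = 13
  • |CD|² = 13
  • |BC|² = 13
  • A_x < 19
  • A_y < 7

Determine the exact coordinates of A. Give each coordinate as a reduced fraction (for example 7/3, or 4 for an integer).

1. A_x = 16  [[AB ⟂ BC ⇒ 2x-3y-17=0] ∩ [|A−(19, 7)|²=13]]
2. A_y = 5  [[AB ⟂ BC ⇒ 2x-3y-17=0] ∩ [|A−(19, 7)|²=13]]
   so A = (16, 5)

A = (16, 5)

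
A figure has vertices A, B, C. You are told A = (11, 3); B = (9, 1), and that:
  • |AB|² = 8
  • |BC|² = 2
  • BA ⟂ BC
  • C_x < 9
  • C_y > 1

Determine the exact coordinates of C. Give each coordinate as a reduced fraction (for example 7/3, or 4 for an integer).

1. C_x = 8  [[BA ⟂ BC ⇒ 2x+2y-20=0] ∩ [|C−(9, 1)|²=2]]
2. C_y = 2  [[BA ⟂ BC ⇒ 2x+2y-20=0] ∩ [|C−(9, 1)|²=2]]
   so C = (8, 2)

C = (8, 2)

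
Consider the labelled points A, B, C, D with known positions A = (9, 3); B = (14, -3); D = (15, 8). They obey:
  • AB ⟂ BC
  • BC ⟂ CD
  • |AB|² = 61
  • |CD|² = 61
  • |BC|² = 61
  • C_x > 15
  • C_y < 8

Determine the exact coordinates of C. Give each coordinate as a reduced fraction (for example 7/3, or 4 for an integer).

C = (20, 2)

1. C_x = 20  [[AB ⟂ BC ⇒ 5x-6y-88=0] ∩ [|C−(15, 8)|²=61]]
2. C_y = 2  [[AB ⟂ BC ⇒ 5x-6y-88=0] ∩ [|C−(15, 8)|²=61]]
   so C = (20, 2)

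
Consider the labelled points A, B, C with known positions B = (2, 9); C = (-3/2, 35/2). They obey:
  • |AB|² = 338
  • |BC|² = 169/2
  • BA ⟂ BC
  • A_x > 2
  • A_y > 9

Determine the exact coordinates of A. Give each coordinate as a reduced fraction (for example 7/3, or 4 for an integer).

1. A_x = 19  [[BA ⟂ BC ⇒ -7/2x+17/2y-139/2=0] ∩ [|A−(2, 9)|²=338]]
2. A_y = 16  [[BA ⟂ BC ⇒ -7/2x+17/2y-139/2=0] ∩ [|A−(2, 9)|²=338]]
   so A = (19, 16)

A = (19, 16)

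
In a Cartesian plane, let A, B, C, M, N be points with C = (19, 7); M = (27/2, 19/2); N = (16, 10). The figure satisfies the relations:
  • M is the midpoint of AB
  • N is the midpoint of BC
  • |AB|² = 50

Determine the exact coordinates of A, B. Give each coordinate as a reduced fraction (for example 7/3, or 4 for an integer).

1. B_x = 13  [B = 2·N−C = 2·(16, 10)−(19, 7)]
2. B_y = 13  [B = 2·N−C = 2·(16, 10)−(19, 7)]
   so B = (13, 13)
3. A_x = 14  [A = 2·M−B = 2·(27/2, 19/2)−(13, 13)]
4. A_y = 6  [A = 2·M−B = 2·(27/2, 19/2)−(13, 13)]
   so A = (14, 6)

A = (14, 6)
B = (13, 13)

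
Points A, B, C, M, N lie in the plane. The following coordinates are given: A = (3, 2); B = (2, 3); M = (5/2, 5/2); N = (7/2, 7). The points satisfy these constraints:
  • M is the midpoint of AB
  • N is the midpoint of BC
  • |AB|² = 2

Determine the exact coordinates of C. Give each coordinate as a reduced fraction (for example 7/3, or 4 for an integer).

C = (5, 11)

1. C_x = 5  [C = 2·N−B = 2·(7/2, 7)−(2, 3)]
2. C_y = 11  [C = 2·N−B = 2·(7/2, 7)−(2, 3)]
   so C = (5, 11)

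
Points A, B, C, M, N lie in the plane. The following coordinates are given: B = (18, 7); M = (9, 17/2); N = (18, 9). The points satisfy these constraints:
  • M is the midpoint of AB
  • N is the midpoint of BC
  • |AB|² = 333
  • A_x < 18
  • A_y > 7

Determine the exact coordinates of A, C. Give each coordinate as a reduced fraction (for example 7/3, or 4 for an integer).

A = (0, 10)
C = (18, 11)

1. A_x = 0  [A = 2·M−B = 2·(9, 17/2)−(18, 7)]
2. A_y = 10  [A = 2·M−B = 2·(9, 17/2)−(18, 7)]
   so A = (0, 10)
3. C_x = 18  [C = 2·N−B = 2·(18, 9)−(18, 7)]
4. C_y = 11  [C = 2·N−B = 2·(18, 9)−(18, 7)]
   so C = (18, 11)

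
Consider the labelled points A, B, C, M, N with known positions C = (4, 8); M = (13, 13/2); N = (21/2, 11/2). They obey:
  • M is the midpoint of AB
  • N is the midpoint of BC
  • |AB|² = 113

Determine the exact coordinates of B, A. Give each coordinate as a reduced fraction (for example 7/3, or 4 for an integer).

B = (17, 3)
A = (9, 10)

1. B_x = 17  [B = 2·N−C = 2·(21/2, 11/2)−(4, 8)]
2. B_y = 3  [B = 2·N−C = 2·(21/2, 11/2)−(4, 8)]
   so B = (17, 3)
3. A_x = 9  [A = 2·M−B = 2·(13, 13/2)−(17, 3)]
4. A_y = 10  [A = 2·M−B = 2·(13, 13/2)−(17, 3)]
   so A = (9, 10)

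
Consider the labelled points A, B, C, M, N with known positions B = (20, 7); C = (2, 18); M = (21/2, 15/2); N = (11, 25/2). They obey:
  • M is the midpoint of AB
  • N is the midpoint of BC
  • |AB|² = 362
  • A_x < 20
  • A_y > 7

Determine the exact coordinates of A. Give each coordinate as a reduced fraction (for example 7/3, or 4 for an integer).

A = (1, 8)

1. A_x = 1  [A = 2·M−B = 2·(21/2, 15/2)−(20, 7)]
2. A_y = 8  [A = 2·M−B = 2·(21/2, 15/2)−(20, 7)]
   so A = (1, 8)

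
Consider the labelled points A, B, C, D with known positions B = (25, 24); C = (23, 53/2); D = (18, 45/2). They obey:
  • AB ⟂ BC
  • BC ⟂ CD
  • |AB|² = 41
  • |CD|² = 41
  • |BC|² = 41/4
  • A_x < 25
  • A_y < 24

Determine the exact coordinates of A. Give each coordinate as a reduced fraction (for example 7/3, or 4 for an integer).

1. A_x = 20  [[AB ⟂ BC ⇒ 2x-5/2y+10=0] ∩ [|A−(25, 24)|²=41]]
2. A_y = 20  [[AB ⟂ BC ⇒ 2x-5/2y+10=0] ∩ [|A−(25, 24)|²=41]]
   so A = (20, 20)

A = (20, 20)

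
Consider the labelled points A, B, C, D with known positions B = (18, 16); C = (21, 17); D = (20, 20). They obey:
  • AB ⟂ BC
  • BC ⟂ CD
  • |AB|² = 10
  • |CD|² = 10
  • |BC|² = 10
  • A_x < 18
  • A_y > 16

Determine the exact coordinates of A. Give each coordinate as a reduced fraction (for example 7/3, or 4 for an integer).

A = (17, 19)

1. A_x = 17  [[AB ⟂ BC ⇒ -3x-1y+70=0] ∩ [|A−(18, 16)|²=10]]
2. A_y = 19  [[AB ⟂ BC ⇒ -3x-1y+70=0] ∩ [|A−(18, 16)|²=10]]
   so A = (17, 19)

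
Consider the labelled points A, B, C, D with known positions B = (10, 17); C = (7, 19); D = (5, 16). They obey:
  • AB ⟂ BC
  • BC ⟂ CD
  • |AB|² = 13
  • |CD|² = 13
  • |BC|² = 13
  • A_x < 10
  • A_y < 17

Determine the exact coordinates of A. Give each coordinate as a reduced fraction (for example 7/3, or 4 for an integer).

A = (8, 14)

1. A_x = 8  [[AB ⟂ BC ⇒ 3x-2y+4=0] ∩ [|A−(10, 17)|²=13]]
2. A_y = 14  [[AB ⟂ BC ⇒ 3x-2y+4=0] ∩ [|A−(10, 17)|²=13]]
   so A = (8, 14)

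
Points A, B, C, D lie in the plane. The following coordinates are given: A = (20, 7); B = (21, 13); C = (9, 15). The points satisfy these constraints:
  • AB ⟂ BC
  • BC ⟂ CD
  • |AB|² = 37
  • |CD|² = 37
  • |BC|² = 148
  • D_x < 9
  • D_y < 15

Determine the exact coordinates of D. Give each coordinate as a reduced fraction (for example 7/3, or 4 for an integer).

D = (8, 9)

1. D_x = 8  [[BC ⟂ CD ⇒ -12x+2y+78=0] ∩ [|D−(9, 15)|²=37]]
2. D_y = 9  [[BC ⟂ CD ⇒ -12x+2y+78=0] ∩ [|D−(9, 15)|²=37]]
   so D = (8, 9)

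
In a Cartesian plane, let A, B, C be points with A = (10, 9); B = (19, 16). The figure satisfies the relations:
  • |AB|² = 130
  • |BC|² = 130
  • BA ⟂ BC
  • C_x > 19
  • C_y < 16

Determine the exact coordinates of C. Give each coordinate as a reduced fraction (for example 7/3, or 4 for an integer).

C = (26, 7)

1. C_x = 26  [[BA ⟂ BC ⇒ -9x-7y+283=0] ∩ [|C−(19, 16)|²=130]]
2. C_y = 7  [[BA ⟂ BC ⇒ -9x-7y+283=0] ∩ [|C−(19, 16)|²=130]]
   so C = (26, 7)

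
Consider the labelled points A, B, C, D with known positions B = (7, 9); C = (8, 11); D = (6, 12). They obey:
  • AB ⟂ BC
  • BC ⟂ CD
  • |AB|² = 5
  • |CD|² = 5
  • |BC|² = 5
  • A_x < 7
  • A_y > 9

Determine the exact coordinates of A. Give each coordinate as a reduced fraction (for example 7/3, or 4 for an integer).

A = (5, 10)

1. A_x = 5  [[AB ⟂ BC ⇒ -1x-2y+25=0] ∩ [|A−(7, 9)|²=5]]
2. A_y = 10  [[AB ⟂ BC ⇒ -1x-2y+25=0] ∩ [|A−(7, 9)|²=5]]
   so A = (5, 10)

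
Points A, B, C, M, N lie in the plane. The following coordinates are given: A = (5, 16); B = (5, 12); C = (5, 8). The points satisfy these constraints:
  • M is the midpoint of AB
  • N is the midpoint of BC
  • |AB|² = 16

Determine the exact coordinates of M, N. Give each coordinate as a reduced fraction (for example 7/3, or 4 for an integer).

1. M_x = 5  [2·M = A+B = (5, 16)+(5, 12)]
2. M_y = 14  [2·M = A+B = (5, 16)+(5, 12)]
   so M = (5, 14)
3. N_x = 5  [2·N = B+C = (5, 12)+(5, 8)]
4. N_y = 10  [2·N = B+C = (5, 12)+(5, 8)]
   so N = (5, 10)

M = (5, 14)
N = (5, 10)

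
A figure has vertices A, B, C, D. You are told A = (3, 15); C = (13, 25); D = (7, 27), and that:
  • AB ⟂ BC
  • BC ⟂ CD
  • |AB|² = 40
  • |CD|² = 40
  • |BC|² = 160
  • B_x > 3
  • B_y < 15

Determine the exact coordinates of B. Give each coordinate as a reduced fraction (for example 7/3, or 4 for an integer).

B = (9, 13)

1. B_x = 9  [[BC ⟂ CD ⇒ 6x-2y-28=0] ∩ [|B−(3, 15)|²=40]]
2. B_y = 13  [[BC ⟂ CD ⇒ 6x-2y-28=0] ∩ [|B−(3, 15)|²=40]]
   so B = (9, 13)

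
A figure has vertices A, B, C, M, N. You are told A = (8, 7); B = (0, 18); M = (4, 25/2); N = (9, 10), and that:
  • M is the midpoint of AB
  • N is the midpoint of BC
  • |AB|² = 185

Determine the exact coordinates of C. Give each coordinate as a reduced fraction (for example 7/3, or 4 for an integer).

1. C_x = 18  [C = 2·N−B = 2·(9, 10)−(0, 18)]
2. C_y = 2  [C = 2·N−B = 2·(9, 10)−(0, 18)]
   so C = (18, 2)

C = (18, 2)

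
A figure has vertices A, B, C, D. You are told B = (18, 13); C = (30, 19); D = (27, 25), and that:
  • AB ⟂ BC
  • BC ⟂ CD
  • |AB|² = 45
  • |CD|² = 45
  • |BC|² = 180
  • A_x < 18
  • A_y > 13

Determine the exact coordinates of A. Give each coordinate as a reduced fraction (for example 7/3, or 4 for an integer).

A = (15, 19)

1. A_x = 15  [[AB ⟂ BC ⇒ -12x-6y+294=0] ∩ [|A−(18, 13)|²=45]]
2. A_y = 19  [[AB ⟂ BC ⇒ -12x-6y+294=0] ∩ [|A−(18, 13)|²=45]]
   so A = (15, 19)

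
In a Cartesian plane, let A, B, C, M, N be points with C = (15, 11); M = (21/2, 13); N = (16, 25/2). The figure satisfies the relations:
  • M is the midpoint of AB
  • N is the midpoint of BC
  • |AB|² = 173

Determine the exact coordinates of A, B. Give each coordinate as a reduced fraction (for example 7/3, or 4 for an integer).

1. B_x = 17  [B = 2·N−C = 2·(16, 25/2)−(15, 11)]
2. B_y = 14  [B = 2·N−C = 2·(16, 25/2)−(15, 11)]
   so B = (17, 14)
3. A_x = 4  [A = 2·M−B = 2·(21/2, 13)−(17, 14)]
4. A_y = 12  [A = 2·M−B = 2·(21/2, 13)−(17, 14)]
   so A = (4, 12)

A = (4, 12)
B = (17, 14)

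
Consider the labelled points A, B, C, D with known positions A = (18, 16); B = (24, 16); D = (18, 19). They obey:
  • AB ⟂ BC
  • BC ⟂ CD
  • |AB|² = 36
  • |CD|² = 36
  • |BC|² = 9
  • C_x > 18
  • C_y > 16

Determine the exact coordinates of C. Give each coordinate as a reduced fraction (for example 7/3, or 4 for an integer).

1. C_x = 24  [[AB ⟂ BC ⇒ 6x-144=0] ∩ [|C−(18, 19)|²=36]]
2. C_y = 19  [[AB ⟂ BC ⇒ 6x-144=0] ∩ [|C−(18, 19)|²=36]]
   so C = (24, 19)

C = (24, 19)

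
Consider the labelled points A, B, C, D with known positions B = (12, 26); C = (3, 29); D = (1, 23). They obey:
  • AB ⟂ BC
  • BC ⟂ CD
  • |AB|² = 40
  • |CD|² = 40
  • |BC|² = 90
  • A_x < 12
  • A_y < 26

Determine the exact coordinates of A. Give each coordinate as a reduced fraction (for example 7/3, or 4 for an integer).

A = (10, 20)

1. A_x = 10  [[AB ⟂ BC ⇒ 9x-3y-30=0] ∩ [|A−(12, 26)|²=40]]
2. A_y = 20  [[AB ⟂ BC ⇒ 9x-3y-30=0] ∩ [|A−(12, 26)|²=40]]
   so A = (10, 20)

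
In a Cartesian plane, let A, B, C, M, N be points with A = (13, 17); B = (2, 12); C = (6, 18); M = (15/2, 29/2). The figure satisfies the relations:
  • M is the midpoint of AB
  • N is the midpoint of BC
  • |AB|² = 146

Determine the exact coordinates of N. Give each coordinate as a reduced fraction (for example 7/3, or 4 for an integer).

N = (4, 15)

1. N_x = 4  [2·N = B+C = (2, 12)+(6, 18)]
2. N_y = 15  [2·N = B+C = (2, 12)+(6, 18)]
   so N = (4, 15)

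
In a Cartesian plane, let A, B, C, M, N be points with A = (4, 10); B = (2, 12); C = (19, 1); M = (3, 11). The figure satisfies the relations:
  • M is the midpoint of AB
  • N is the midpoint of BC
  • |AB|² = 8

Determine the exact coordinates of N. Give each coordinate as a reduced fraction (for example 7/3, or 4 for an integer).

1. N_x = 21/2  [2·N = B+C = (2, 12)+(19, 1)]
2. N_y = 13/2  [2·N = B+C = (2, 12)+(19, 1)]
   so N = (21/2, 13/2)

N = (21/2, 13/2)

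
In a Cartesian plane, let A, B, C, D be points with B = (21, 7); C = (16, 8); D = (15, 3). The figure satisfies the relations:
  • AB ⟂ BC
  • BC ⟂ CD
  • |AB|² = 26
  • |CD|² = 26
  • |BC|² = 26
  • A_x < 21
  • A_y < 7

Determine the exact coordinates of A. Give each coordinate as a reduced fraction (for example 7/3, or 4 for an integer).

A = (20, 2)

1. A_x = 20  [[AB ⟂ BC ⇒ 5x-1y-98=0] ∩ [|A−(21, 7)|²=26]]
2. A_y = 2  [[AB ⟂ BC ⇒ 5x-1y-98=0] ∩ [|A−(21, 7)|²=26]]
   so A = (20, 2)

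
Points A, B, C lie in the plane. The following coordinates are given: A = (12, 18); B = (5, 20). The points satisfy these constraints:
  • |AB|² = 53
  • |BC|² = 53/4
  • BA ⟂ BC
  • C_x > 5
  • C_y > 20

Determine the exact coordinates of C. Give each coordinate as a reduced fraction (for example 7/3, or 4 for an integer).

1. C_x = 6  [[BA ⟂ BC ⇒ 7x-2y+5=0] ∩ [|C−(5, 20)|²=53/4]]
2. C_y = 47/2  [[BA ⟂ BC ⇒ 7x-2y+5=0] ∩ [|C−(5, 20)|²=53/4]]
   so C = (6, 47/2)

C = (6, 47/2)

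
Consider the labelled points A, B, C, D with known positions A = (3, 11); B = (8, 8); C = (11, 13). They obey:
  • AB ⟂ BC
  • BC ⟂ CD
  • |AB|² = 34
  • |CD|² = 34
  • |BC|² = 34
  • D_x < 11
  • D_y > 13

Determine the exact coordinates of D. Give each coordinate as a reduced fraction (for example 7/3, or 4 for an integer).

1. D_x = 6  [[BC ⟂ CD ⇒ 3x+5y-98=0] ∩ [|D−(11, 13)|²=34]]
2. D_y = 16  [[BC ⟂ CD ⇒ 3x+5y-98=0] ∩ [|D−(11, 13)|²=34]]
   so D = (6, 16)

D = (6, 16)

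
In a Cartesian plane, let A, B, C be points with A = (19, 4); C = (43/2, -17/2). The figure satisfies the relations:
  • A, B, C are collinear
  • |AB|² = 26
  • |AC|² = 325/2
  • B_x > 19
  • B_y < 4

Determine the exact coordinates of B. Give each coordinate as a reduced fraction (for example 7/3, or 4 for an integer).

1. B_x = 20  [[A, B, C are collinear ⇒ -25/2x-5/2y+495/2=0] ∩ [|B−(19, 4)|²=26]]
2. B_y = -1  [[A, B, C are collinear ⇒ -25/2x-5/2y+495/2=0] ∩ [|B−(19, 4)|²=26]]
   so B = (20, -1)

B = (20, -1)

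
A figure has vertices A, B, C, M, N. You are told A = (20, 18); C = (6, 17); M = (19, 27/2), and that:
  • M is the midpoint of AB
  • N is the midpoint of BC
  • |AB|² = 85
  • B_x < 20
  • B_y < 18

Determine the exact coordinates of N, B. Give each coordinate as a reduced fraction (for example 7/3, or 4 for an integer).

N = (12, 13)
B = (18, 9)

1. B_x = 18  [B = 2·M−A = 2·(19, 27/2)−(20, 18)]
2. B_y = 9  [B = 2·M−A = 2·(19, 27/2)−(20, 18)]
   so B = (18, 9)
3. N_x = 12  [2·N = B+C = (18, 9)+(6, 17)]
4. N_y = 13  [2·N = B+C = (18, 9)+(6, 17)]
   so N = (12, 13)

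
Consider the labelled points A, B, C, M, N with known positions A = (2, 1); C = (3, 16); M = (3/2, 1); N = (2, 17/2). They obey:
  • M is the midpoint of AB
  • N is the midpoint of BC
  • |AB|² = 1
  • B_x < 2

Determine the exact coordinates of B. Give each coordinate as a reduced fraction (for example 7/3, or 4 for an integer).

B = (1, 1)

1. B_x = 1  [B = 2·M−A = 2·(3/2, 1)−(2, 1)]
2. B_y = 1  [B = 2·M−A = 2·(3/2, 1)−(2, 1)]
   so B = (1, 1)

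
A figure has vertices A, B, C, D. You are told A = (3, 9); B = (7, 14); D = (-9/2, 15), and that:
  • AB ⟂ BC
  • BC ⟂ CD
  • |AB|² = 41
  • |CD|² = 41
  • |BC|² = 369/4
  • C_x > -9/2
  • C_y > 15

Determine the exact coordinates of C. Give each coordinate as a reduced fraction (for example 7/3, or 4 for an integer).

1. C_x = -1/2  [[AB ⟂ BC ⇒ 4x+5y-98=0] ∩ [|C−(-9/2, 15)|²=41]]
2. C_y = 20  [[AB ⟂ BC ⇒ 4x+5y-98=0] ∩ [|C−(-9/2, 15)|²=41]]
   so C = (-1/2, 20)

C = (-1/2, 20)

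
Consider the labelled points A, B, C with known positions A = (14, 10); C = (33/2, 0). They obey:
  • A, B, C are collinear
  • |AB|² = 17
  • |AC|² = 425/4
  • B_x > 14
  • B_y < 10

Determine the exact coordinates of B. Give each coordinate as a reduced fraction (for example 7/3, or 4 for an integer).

1. B_x = 15  [[A, B, C are collinear ⇒ -10x-5/2y+165=0] ∩ [|B−(14, 10)|²=17]]
2. B_y = 6  [[A, B, C are collinear ⇒ -10x-5/2y+165=0] ∩ [|B−(14, 10)|²=17]]
   so B = (15, 6)

B = (15, 6)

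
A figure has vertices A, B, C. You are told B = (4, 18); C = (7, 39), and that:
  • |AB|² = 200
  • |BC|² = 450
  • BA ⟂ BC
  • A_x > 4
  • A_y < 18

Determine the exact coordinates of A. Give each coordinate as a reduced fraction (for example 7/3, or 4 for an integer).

1. A_x = 18  [[BA ⟂ BC ⇒ 3x+21y-390=0] ∩ [|A−(4, 18)|²=200]]
2. A_y = 16  [[BA ⟂ BC ⇒ 3x+21y-390=0] ∩ [|A−(4, 18)|²=200]]
   so A = (18, 16)

A = (18, 16)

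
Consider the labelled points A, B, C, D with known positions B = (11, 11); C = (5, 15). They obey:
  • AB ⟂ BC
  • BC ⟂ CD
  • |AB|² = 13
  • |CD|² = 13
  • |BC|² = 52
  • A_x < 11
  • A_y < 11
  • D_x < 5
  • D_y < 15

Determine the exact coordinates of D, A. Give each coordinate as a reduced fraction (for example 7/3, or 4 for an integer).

1. D_x = 3  [[BC ⟂ CD ⇒ -6x+4y-30=0] ∩ [|D−(5, 15)|²=13]]
2. D_y = 12  [[BC ⟂ CD ⇒ -6x+4y-30=0] ∩ [|D−(5, 15)|²=13]]
   so D = (3, 12)
3. A_x = 9  [[AB ⟂ BC ⇒ 6x-4y-22=0] ∩ [|A−(11, 11)|²=13]]
4. A_y = 8  [[AB ⟂ BC ⇒ 6x-4y-22=0] ∩ [|A−(11, 11)|²=13]]
   so A = (9, 8)

D = (3, 12)
A = (9, 8)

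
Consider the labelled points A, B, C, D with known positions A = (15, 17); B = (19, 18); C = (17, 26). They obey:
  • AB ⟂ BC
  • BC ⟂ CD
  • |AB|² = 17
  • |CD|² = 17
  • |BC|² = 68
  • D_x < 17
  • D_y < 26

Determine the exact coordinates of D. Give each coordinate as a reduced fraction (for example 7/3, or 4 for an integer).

D = (13, 25)

1. D_x = 13  [[BC ⟂ CD ⇒ -2x+8y-174=0] ∩ [|D−(17, 26)|²=17]]
2. D_y = 25  [[BC ⟂ CD ⇒ -2x+8y-174=0] ∩ [|D−(17, 26)|²=17]]
   so D = (13, 25)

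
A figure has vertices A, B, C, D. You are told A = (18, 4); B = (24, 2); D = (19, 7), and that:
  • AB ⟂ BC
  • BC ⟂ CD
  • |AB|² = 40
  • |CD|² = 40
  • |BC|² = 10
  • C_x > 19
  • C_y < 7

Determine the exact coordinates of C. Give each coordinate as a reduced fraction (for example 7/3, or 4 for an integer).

C = (25, 5)

1. C_x = 25  [[AB ⟂ BC ⇒ 6x-2y-140=0] ∩ [|C−(19, 7)|²=40]]
2. C_y = 5  [[AB ⟂ BC ⇒ 6x-2y-140=0] ∩ [|C−(19, 7)|²=40]]
   so C = (25, 5)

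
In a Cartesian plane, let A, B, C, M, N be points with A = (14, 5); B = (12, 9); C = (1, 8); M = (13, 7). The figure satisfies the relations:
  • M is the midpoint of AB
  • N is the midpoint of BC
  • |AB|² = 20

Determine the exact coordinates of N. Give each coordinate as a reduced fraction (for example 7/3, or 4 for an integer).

1. N_x = 13/2  [2·N = B+C = (12, 9)+(1, 8)]
2. N_y = 17/2  [2·N = B+C = (12, 9)+(1, 8)]
   so N = (13/2, 17/2)

N = (13/2, 17/2)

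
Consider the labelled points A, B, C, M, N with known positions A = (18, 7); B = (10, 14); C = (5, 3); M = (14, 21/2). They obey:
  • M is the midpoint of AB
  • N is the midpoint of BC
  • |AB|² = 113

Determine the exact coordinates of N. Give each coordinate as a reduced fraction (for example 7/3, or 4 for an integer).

N = (15/2, 17/2)

1. N_x = 15/2  [2·N = B+C = (10, 14)+(5, 3)]
2. N_y = 17/2  [2·N = B+C = (10, 14)+(5, 3)]
   so N = (15/2, 17/2)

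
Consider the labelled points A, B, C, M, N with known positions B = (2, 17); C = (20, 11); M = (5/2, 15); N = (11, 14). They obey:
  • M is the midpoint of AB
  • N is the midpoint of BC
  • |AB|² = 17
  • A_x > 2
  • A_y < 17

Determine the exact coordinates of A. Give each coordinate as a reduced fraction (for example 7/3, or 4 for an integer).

A = (3, 13)

1. A_x = 3  [A = 2·M−B = 2·(5/2, 15)−(2, 17)]
2. A_y = 13  [A = 2·M−B = 2·(5/2, 15)−(2, 17)]
   so A = (3, 13)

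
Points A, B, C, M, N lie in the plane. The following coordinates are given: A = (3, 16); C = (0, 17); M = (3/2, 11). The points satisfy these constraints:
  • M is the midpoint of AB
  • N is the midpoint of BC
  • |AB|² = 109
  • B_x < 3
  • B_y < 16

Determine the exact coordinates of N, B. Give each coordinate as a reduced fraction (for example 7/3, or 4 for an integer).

1. B_x = 0  [B = 2·M−A = 2·(3/2, 11)−(3, 16)]
2. B_y = 6  [B = 2·M−A = 2·(3/2, 11)−(3, 16)]
   so B = (0, 6)
3. N_x = 0  [2·N = B+C = (0, 6)+(0, 17)]
4. N_y = 23/2  [2·N = B+C = (0, 6)+(0, 17)]
   so N = (0, 23/2)

N = (0, 23/2)
B = (0, 6)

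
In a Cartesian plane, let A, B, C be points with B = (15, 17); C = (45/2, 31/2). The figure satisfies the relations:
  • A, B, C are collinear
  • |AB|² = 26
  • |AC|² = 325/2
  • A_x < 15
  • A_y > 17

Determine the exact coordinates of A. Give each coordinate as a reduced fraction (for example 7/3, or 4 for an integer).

A = (10, 18)

1. A_x = 10  [[A, B, C are collinear ⇒ 3/2x+15/2y-150=0] ∩ [|A−(15, 17)|²=26]]
2. A_y = 18  [[A, B, C are collinear ⇒ 3/2x+15/2y-150=0] ∩ [|A−(15, 17)|²=26]]
   so A = (10, 18)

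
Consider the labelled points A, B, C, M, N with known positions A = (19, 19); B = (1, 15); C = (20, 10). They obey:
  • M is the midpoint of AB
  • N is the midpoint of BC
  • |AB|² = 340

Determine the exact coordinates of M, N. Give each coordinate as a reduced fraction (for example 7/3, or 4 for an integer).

1. M_x = 10  [2·M = A+B = (19, 19)+(1, 15)]
2. M_y = 17  [2·M = A+B = (19, 19)+(1, 15)]
   so M = (10, 17)
3. N_x = 21/2  [2·N = B+C = (1, 15)+(20, 10)]
4. N_y = 25/2  [2·N = B+C = (1, 15)+(20, 10)]
   so N = (21/2, 25/2)

M = (10, 17)
N = (21/2, 25/2)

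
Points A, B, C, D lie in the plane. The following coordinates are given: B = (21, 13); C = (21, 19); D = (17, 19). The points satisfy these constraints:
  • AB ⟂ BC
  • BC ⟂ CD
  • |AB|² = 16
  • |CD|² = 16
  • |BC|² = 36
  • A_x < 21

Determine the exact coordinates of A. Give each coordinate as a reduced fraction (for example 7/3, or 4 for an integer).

1. A_x = 17  [[AB ⟂ BC ⇒ -6y+78=0] ∩ [|A−(21, 13)|²=16]]
2. A_y = 13  [[AB ⟂ BC ⇒ -6y+78=0] ∩ [|A−(21, 13)|²=16]]
   so A = (17, 13)

A = (17, 13)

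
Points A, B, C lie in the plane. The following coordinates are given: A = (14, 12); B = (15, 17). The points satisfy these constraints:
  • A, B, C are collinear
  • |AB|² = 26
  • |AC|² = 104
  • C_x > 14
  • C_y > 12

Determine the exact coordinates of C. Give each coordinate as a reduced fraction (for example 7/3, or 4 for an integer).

C = (16, 22)

1. C_x = 16  [[A, B, C are collinear ⇒ -5x+1y+58=0] ∩ [|C−(14, 12)|²=104]]
2. C_y = 22  [[A, B, C are collinear ⇒ -5x+1y+58=0] ∩ [|C−(14, 12)|²=104]]
   so C = (16, 22)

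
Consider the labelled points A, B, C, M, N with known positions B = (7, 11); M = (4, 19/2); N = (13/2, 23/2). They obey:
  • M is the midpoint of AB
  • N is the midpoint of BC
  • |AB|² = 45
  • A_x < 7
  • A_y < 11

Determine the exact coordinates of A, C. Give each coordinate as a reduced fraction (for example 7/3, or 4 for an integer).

A = (1, 8)
C = (6, 12)

1. A_x = 1  [A = 2·M−B = 2·(4, 19/2)−(7, 11)]
2. A_y = 8  [A = 2·M−B = 2·(4, 19/2)−(7, 11)]
   so A = (1, 8)
3. C_x = 6  [C = 2·N−B = 2·(13/2, 23/2)−(7, 11)]
4. C_y = 12  [C = 2·N−B = 2·(13/2, 23/2)−(7, 11)]
   so C = (6, 12)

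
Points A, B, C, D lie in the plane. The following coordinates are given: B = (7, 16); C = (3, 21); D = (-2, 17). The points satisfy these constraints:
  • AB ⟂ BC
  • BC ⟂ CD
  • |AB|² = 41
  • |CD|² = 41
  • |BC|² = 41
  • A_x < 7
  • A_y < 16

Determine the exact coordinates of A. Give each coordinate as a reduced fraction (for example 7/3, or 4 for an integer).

1. A_x = 2  [[AB ⟂ BC ⇒ 4x-5y+52=0] ∩ [|A−(7, 16)|²=41]]
2. A_y = 12  [[AB ⟂ BC ⇒ 4x-5y+52=0] ∩ [|A−(7, 16)|²=41]]
   so A = (2, 12)

A = (2, 12)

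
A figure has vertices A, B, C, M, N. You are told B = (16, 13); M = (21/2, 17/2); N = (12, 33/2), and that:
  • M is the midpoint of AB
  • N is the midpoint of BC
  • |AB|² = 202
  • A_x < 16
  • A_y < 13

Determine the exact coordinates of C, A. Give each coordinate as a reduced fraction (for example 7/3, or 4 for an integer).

1. A_x = 5  [A = 2·M−B = 2·(21/2, 17/2)−(16, 13)]
2. A_y = 4  [A = 2·M−B = 2·(21/2, 17/2)−(16, 13)]
   so A = (5, 4)
3. C_x = 8  [C = 2·N−B = 2·(12, 33/2)−(16, 13)]
4. C_y = 20  [C = 2·N−B = 2·(12, 33/2)−(16, 13)]
   so C = (8, 20)

C = (8, 20)
A = (5, 4)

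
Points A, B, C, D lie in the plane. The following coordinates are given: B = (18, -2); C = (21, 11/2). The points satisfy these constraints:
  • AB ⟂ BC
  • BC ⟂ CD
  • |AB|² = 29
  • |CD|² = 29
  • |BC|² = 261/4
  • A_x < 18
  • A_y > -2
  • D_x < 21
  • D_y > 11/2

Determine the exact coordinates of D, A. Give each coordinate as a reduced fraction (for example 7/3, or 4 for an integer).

1. D_x = 16  [[BC ⟂ CD ⇒ 3x+15/2y-417/4=0] ∩ [|D−(21, 11/2)|²=29]]
2. D_y = 15/2  [[BC ⟂ CD ⇒ 3x+15/2y-417/4=0] ∩ [|D−(21, 11/2)|²=29]]
   so D = (16, 15/2)
3. A_x = 13  [[AB ⟂ BC ⇒ -3x-15/2y+39=0] ∩ [|A−(18, -2)|²=29]]
4. A_y = 0  [[AB ⟂ BC ⇒ -3x-15/2y+39=0] ∩ [|A−(18, -2)|²=29]]
   so A = (13, 0)

D = (16, 15/2)
A = (13, 0)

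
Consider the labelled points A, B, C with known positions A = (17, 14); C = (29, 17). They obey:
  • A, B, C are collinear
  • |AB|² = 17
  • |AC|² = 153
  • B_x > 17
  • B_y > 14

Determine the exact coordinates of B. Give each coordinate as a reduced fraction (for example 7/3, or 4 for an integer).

1. B_x = 21  [[A, B, C are collinear ⇒ 3x-12y+117=0] ∩ [|B−(17, 14)|²=17]]
2. B_y = 15  [[A, B, C are collinear ⇒ 3x-12y+117=0] ∩ [|B−(17, 14)|²=17]]
   so B = (21, 15)

B = (21, 15)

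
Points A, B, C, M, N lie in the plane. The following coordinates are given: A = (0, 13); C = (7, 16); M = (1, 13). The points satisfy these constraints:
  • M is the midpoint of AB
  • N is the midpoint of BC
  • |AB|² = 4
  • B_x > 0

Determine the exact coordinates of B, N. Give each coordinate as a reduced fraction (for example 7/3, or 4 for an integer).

1. B_x = 2  [B = 2·M−A = 2·(1, 13)−(0, 13)]
2. B_y = 13  [B = 2·M−A = 2·(1, 13)−(0, 13)]
   so B = (2, 13)
3. N_x = 9/2  [2·N = B+C = (2, 13)+(7, 16)]
4. N_y = 29/2  [2·N = B+C = (2, 13)+(7, 16)]
   so N = (9/2, 29/2)

B = (2, 13)
N = (9/2, 29/2)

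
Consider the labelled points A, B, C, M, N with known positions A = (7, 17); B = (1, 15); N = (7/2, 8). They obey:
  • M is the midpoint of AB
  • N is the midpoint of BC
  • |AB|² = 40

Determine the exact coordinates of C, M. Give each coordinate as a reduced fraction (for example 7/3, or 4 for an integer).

1. M_x = 4  [2·M = A+B = (7, 17)+(1, 15)]
2. M_y = 16  [2·M = A+B = (7, 17)+(1, 15)]
   so M = (4, 16)
3. C_x = 6  [C = 2·N−B = 2·(7/2, 8)−(1, 15)]
4. C_y = 1  [C = 2·N−B = 2·(7/2, 8)−(1, 15)]
   so C = (6, 1)

C = (6, 1)
M = (4, 16)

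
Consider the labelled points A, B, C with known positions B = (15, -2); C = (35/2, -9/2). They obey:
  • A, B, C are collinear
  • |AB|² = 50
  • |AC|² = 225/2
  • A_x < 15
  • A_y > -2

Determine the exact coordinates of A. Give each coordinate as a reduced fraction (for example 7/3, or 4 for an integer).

A = (10, 3)

1. A_x = 10  [[A, B, C are collinear ⇒ 5/2x+5/2y-65/2=0] ∩ [|A−(15, -2)|²=50]]
2. A_y = 3  [[A, B, C are collinear ⇒ 5/2x+5/2y-65/2=0] ∩ [|A−(15, -2)|²=50]]
   so A = (10, 3)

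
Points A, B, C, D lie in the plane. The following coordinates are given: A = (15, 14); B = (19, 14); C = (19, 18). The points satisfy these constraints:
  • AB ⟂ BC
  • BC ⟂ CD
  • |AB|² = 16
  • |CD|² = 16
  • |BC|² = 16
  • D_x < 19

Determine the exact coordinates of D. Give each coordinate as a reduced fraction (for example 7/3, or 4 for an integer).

D = (15, 18)

1. D_x = 15  [[BC ⟂ CD ⇒ 4y-72=0] ∩ [|D−(19, 18)|²=16]]
2. D_y = 18  [[BC ⟂ CD ⇒ 4y-72=0] ∩ [|D−(19, 18)|²=16]]
   so D = (15, 18)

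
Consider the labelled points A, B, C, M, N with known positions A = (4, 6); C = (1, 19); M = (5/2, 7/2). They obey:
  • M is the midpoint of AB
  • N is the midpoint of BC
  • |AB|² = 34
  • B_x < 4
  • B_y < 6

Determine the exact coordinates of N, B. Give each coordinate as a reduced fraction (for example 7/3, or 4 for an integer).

N = (1, 10)
B = (1, 1)

1. B_x = 1  [B = 2·M−A = 2·(5/2, 7/2)−(4, 6)]
2. B_y = 1  [B = 2·M−A = 2·(5/2, 7/2)−(4, 6)]
   so B = (1, 1)
3. N_x = 1  [2·N = B+C = (1, 1)+(1, 19)]
4. N_y = 10  [2·N = B+C = (1, 1)+(1, 19)]
   so N = (1, 10)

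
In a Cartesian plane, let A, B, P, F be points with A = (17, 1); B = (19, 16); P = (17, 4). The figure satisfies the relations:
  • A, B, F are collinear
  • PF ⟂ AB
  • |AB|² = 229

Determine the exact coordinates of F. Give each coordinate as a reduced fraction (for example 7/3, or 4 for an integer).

1. F_x = 3983/229  [[A, B, F are collinear ⇒ -15x+2y+253=0] ∩ [PF ⟂ AB ⇒ 2x+15y-94=0]]
2. F_y = 904/229  [[A, B, F are collinear ⇒ -15x+2y+253=0] ∩ [PF ⟂ AB ⇒ 2x+15y-94=0]]
   so F = (3983/229, 904/229)

F = (3983/229, 904/229)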